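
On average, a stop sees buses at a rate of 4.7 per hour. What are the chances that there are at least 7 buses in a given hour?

With mean μ = 4.7 per hour,
P(N ≥ 7) = 1 − P(N ≤ 6) = 1 − Σ_{j=0}^{6} e^(−μ) μ^j/j! ≈ 0.1954.

0.1954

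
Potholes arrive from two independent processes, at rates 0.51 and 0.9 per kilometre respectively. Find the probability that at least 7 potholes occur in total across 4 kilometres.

0.3361

Independent Poisson processes superpose: combined rate λ = 0.51 + 0.9 = 1.41 per kilometre.
Over the interval, μ = 1.41 × 4 = 5.64 (4 kilometres).
P(N ≥ 7) = 1 − P(N ≤ 6) ≈ 0.3361.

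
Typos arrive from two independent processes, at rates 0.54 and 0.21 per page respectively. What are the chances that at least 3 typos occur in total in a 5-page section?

Independent Poisson processes superpose: combined rate λ = 0.54 + 0.21 = 0.75 per page.
Over the interval, μ = 0.75 × 5 = 3.75 (a 5-page section = 5 pages).
P(N ≥ 3) = 1 − P(N ≤ 2) ≈ 0.7229.

0.7229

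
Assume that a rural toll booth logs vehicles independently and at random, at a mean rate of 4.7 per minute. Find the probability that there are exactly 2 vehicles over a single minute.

0.1005

With mean μ = 4.7 per minute,
P(N = 2) = e^(−μ) μ^2/2! = e^(−4.7) · 4.7^2/2 ≈ 0.1005.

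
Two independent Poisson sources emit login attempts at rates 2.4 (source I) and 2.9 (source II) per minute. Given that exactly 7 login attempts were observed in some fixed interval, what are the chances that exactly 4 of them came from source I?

0.2411

Given the total, each event is independently from source I with probability p = λ_I/(λ_I+λ_II) = 2.4/5.3 ≈ 0.4528.
So K ~ Binomial(7, 2.4/5.3): P(K = 4) = C(7,4) · (2.4/5.3)^4 · (2.9/5.3)^3 ≈ 0.2411.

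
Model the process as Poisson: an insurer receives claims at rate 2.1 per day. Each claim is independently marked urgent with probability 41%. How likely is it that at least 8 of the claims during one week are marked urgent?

Thinning: the claims that are marked urgent themselves form a Poisson process with rate 0.41 × 2.1 = 0.861 per day.
Over the interval, μ = 0.861 × 7 = 6.027 (a week = 7 days).
P(N ≥ 8) = 1 − P(N ≤ 7) ≈ 0.2597.

0.2597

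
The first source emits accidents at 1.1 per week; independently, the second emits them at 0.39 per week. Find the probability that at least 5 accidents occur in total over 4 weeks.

Independent Poisson processes superpose: combined rate λ = 1.1 + 0.39 = 1.49 per week.
Over the interval, μ = 1.49 × 4 = 5.96 (4 weeks).
P(N ≥ 5) = 1 − P(N ≤ 4) ≈ 0.7096.

0.7096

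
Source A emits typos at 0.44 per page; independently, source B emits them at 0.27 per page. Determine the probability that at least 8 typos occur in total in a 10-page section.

0.4162

Independent Poisson processes superpose: combined rate λ = 0.44 + 0.27 = 0.71 per page.
Over the interval, μ = 0.71 × 10 = 7.1 (a 10-page section = 10 pages).
P(N ≥ 8) = 1 − P(N ≤ 7) ≈ 0.4162.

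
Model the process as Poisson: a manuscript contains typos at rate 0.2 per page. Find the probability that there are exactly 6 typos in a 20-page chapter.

Over the interval, μ = 0.2 × 20 = 4 (a 20-page chapter = 20 pages).
P(N = 6) = e^(−μ) μ^6/6! = e^(−4) · 4^6/720 ≈ 0.1042.

0.1042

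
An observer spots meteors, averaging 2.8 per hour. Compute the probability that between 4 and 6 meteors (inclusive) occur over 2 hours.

Over the interval, μ = 2.8 × 2 = 5.6 (2 hours).
P(4 ≤ N ≤ 6) = Σ_{j=4}^{6} e^(−5.6) · 5.6^j/j! ≈ 0.4796.

0.4796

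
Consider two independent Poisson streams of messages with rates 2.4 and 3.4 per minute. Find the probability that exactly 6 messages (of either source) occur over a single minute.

0.1601

Independent Poisson processes superpose: combined rate λ = 2.4 + 3.4 = 5.8 per minute.
So μ = 5.8.
P(N = 6) = e^(−5.8) · 5.8^6/6! ≈ 0.1601.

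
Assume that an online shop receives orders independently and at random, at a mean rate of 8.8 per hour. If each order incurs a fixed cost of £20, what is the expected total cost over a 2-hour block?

E[N] = 8.8 × 2 = 17.6 (a 2-hour block = 2 hours); E[cost] = 17.6 × £20 = £352.

£352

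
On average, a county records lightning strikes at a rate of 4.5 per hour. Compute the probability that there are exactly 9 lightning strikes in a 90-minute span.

Over the interval, μ = 4.5 × 1.5 = 6.75 (a 90-minute span = 1.5 hours).
P(N = 9) = e^(−μ) μ^9/9! = e^(−6.75) · 6.75^9/362880 ≈ 0.0939.

0.0939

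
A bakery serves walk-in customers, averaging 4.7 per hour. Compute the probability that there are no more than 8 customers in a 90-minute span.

Over the interval, μ = 4.7 × 1.5 = 7.05 (a 90-minute span = 1.5 hours).
P(N ≤ 8) = Σ_{j=0}^{8} e^(−μ) μ^j/j! ≈ 0.7225.

0.7225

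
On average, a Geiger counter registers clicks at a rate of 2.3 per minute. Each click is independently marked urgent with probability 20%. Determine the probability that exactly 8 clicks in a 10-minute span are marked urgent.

0.0500

Thinning: the clicks that are marked urgent themselves form a Poisson process with rate 0.2 × 2.3 = 0.46 per minute.
Over the interval, μ = 0.46 × 10 = 4.6 (a 10-minute span = 10 minutes).
P(N = 8) = e^(−4.6) · 4.6^8/8! ≈ 0.0500.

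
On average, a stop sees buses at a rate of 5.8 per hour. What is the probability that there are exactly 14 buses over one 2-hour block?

Over the interval, μ = 5.8 × 2 = 11.6 (a 2-hour block = 2 hours).
P(N = 14) = e^(−μ) μ^14/14! = e^(−11.6) · 11.6^14/87178291200 ≈ 0.0840.

0.0840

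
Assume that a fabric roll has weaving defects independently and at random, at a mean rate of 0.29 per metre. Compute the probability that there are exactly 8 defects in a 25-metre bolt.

0.1344

Over the interval, μ = 0.29 × 25 = 7.25 (a 25-metre bolt = 25 metres).
P(N = 8) = e^(−μ) μ^8/8! = e^(−7.25) · 7.25^8/40320 ≈ 0.1344.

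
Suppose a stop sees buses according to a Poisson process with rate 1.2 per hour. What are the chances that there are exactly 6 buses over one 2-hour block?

0.0241

Over the interval, μ = 1.2 × 2 = 2.4 (a 2-hour block = 2 hours).
P(N = 6) = e^(−μ) μ^6/6! = e^(−2.4) · 2.4^6/720 ≈ 0.0241.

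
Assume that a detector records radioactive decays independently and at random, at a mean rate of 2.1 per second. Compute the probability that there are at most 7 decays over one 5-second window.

Over the interval, μ = 2.1 × 5 = 10.5 (a 5-second window = 5 seconds).
P(N ≤ 7) = Σ_{j=0}^{7} e^(−μ) μ^j/j! ≈ 0.1785.

0.1785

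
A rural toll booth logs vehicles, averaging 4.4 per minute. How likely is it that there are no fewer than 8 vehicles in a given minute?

With mean μ = 4.4 per minute,
P(N ≥ 8) = 1 − P(N ≤ 7) = 1 − Σ_{j=0}^{7} e^(−μ) μ^j/j! ≈ 0.0786.

0.0786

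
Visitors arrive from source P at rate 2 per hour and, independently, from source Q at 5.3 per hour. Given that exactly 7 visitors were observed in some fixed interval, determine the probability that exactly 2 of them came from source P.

Given the total, each event is independently from source P with probability p = λ_P/(λ_P+λ_Q) = 2/7.3 ≈ 0.2740.
So K ~ Binomial(7, 2/7.3): P(K = 2) = C(7,2) · (2/7.3)^2 · (5.3/7.3)^5 ≈ 0.3180.

0.3180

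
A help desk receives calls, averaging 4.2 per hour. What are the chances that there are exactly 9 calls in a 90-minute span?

Over the interval, μ = 4.2 × 1.5 = 6.3 (a 90-minute span = 1.5 hours).
P(N = 9) = e^(−μ) μ^9/9! = e^(−6.3) · 6.3^9/362880 ≈ 0.0791.

0.0791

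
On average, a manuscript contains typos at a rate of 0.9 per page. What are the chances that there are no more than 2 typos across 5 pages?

0.1736

Over the interval, μ = 0.9 × 5 = 4.5 (5 pages).
P(N ≤ 2) = Σ_{j=0}^{2} e^(−μ) μ^j/j! ≈ 0.1736.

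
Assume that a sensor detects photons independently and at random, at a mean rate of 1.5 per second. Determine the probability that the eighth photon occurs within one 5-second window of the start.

0.4754

Over the interval, μ = 1.5 × 5 = 7.5 (a 5-second window = 5 seconds).
The eighth arrival falls in the interval iff at least 8 events occur there: P(S_8 ≤ t) = P(N ≥ 8) = 1 − P(N ≤ 7) ≈ 0.4754.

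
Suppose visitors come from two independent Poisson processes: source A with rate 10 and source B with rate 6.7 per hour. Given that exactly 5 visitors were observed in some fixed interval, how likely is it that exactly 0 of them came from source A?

Given the total, each event is independently from source A with probability p = λ_A/(λ_A+λ_B) = 10/16.7 ≈ 0.5988.
So K ~ Binomial(5, 10/16.7): P(K = 0) = C(5,0) · (10/16.7)^0 · (6.7/16.7)^5 ≈ 0.0104.

0.0104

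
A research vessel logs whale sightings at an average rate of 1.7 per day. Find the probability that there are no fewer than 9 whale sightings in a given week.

0.8383

Over the interval, μ = 1.7 × 7 = 11.9 (a week = 7 days).
P(N ≥ 9) = 1 − P(N ≤ 8) = 1 − Σ_{j=0}^{8} e^(−μ) μ^j/j! ≈ 0.8383.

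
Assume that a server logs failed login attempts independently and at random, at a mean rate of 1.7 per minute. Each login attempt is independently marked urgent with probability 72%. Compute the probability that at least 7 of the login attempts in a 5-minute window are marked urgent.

0.4130

Thinning: the login attempts that are marked urgent themselves form a Poisson process with rate 0.72 × 1.7 = 1.224 per minute.
Over the interval, μ = 1.224 × 5 = 6.12 (a 5-minute window = 5 minutes).
P(N ≥ 7) = 1 − P(N ≤ 6) ≈ 0.4130.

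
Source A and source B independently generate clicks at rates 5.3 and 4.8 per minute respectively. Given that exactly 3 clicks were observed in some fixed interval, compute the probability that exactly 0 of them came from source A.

Given the total, each event is independently from source A with probability p = λ_A/(λ_A+λ_B) = 5.3/10.1 ≈ 0.5248.
So K ~ Binomial(3, 5.3/10.1): P(K = 0) = C(3,0) · (5.3/10.1)^0 · (4.8/10.1)^3 ≈ 0.1073.

0.1073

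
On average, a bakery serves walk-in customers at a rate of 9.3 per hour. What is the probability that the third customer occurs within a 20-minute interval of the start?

Over the interval, μ = 9.3 × 1/3 = 3.1 (a 20-minute interval = 1/3 hours).
The third arrival falls in the interval iff at least 3 events occur there: P(S_3 ≤ t) = P(N ≥ 3) = 1 − P(N ≤ 2) ≈ 0.5988.

0.5988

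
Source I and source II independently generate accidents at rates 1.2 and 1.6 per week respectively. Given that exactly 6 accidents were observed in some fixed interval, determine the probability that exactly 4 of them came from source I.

0.1652

Given the total, each event is independently from source I with probability p = λ_I/(λ_I+λ_II) = 1.2/2.8 ≈ 0.4286.
So K ~ Binomial(6, 1.2/2.8): P(K = 4) = C(6,4) · (1.2/2.8)^4 · (1.6/2.8)^2 ≈ 0.1652.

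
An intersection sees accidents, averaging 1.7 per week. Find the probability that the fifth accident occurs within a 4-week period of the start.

Over the interval, μ = 1.7 × 4 = 6.8 (a 4-week period = 4 weeks).
The fifth arrival falls in the interval iff at least 5 events occur there: P(S_5 ≤ t) = P(N ≥ 5) = 1 − P(N ≤ 4) ≈ 0.8080.

0.8080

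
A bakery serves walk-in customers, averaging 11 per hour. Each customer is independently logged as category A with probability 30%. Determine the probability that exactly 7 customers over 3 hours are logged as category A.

0.0928

Thinning: the customers that are logged as category A themselves form a Poisson process with rate 0.3 × 11 = 3.3 per hour.
Over the interval, μ = 3.3 × 3 = 9.9 (3 hours).
P(N = 7) = e^(−9.9) · 9.9^7/7! ≈ 0.0928.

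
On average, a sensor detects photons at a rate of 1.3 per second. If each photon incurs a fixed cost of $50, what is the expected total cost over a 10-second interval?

$650

E[N] = 1.3 × 10 = 13 (a 10-second interval = 10 seconds); E[cost] = 13 × $50 = $650.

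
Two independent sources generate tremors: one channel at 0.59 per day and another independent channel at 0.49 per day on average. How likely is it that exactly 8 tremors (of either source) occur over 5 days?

Independent Poisson processes superpose: combined rate λ = 0.59 + 0.49 = 1.08 per day.
Over the interval, μ = 1.08 × 5 = 5.4 (5 days).
P(N = 8) = e^(−5.4) · 5.4^8/8! ≈ 0.0810.

0.0810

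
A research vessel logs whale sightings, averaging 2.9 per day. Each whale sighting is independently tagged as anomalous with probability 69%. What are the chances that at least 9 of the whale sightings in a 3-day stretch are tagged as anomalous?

Thinning: the whale sightings that are tagged as anomalous themselves form a Poisson process with rate 0.69 × 2.9 = 2.001 per day.
Over the interval, μ = 2.001 × 3 = 6.003 (a 3-day stretch = 3 days).
P(N ≥ 9) = 1 − P(N ≤ 8) ≈ 0.1531.

0.1531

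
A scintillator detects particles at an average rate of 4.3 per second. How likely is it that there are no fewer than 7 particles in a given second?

With mean μ = 4.3 per second,
P(N ≥ 7) = 1 − P(N ≤ 6) = 1 − Σ_{j=0}^{6} e^(−μ) μ^j/j! ≈ 0.1442.

0.1442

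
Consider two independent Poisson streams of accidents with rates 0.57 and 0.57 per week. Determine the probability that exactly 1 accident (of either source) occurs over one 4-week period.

Independent Poisson processes superpose: combined rate λ = 0.57 + 0.57 = 1.14 per week.
Over the interval, μ = 1.14 × 4 = 4.56 (a 4-week period = 4 weeks).
P(N = 1) = e^(−4.56) · 4.56^1/1! ≈ 0.0477.

0.0477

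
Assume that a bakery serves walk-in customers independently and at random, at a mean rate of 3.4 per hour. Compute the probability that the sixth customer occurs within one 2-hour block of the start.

Over the interval, μ = 3.4 × 2 = 6.8 (a 2-hour block = 2 hours).
The sixth arrival falls in the interval iff at least 6 events occur there: P(S_6 ≤ t) = P(N ≥ 6) = 1 − P(N ≤ 5) ≈ 0.6730.

0.6730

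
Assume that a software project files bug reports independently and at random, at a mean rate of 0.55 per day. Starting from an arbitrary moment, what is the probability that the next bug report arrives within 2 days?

Inter-arrival times are exponential with rate λ = 0.55 per day.
P(T ≤ 2) = 1 − e^(−λt) = 1 − e^(−0.55 × 2) = 1 − e^(−1.1) ≈ 0.6671.

0.6671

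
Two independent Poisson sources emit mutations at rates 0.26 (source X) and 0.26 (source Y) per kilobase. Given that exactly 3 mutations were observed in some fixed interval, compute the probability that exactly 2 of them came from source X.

Given the total, each event is independently from source X with probability p = λ_X/(λ_X+λ_Y) = 0.26/0.52 = 0.5000.
So K ~ Binomial(3, 0.26/0.52): P(K = 2) = C(3,2) · (0.26/0.52)^2 · (0.26/0.52)^1 ≈ 0.3750.

0.3750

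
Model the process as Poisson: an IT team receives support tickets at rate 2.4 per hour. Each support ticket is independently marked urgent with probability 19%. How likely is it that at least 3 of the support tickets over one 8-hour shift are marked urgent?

0.7057

Thinning: the support tickets that are marked urgent themselves form a Poisson process with rate 0.19 × 2.4 = 0.456 per hour.
Over the interval, μ = 0.456 × 8 = 3.648 (an 8-hour shift = 8 hours).
P(N ≥ 3) = 1 − P(N ≤ 2) ≈ 0.7057.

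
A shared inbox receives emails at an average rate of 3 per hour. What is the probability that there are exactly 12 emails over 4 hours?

0.1144

Over the interval, μ = 3 × 4 = 12 (4 hours).
P(N = 12) = e^(−μ) μ^12/12! = e^(−12) · 12^12/479001600 ≈ 0.1144.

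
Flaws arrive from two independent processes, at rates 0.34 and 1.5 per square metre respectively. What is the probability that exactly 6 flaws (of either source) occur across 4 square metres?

Independent Poisson processes superpose: combined rate λ = 0.34 + 1.5 = 1.84 per square metre.
Over the interval, μ = 1.84 × 4 = 7.36 (4 square metres).
P(N = 6) = e^(−7.36) · 7.36^6/6! ≈ 0.1405.

0.1405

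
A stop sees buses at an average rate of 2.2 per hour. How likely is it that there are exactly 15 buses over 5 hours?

0.0534

Over the interval, μ = 2.2 × 5 = 11 (5 hours).
P(N = 15) = e^(−μ) μ^15/15! = e^(−11) · 11^15/1307674368000 ≈ 0.0534.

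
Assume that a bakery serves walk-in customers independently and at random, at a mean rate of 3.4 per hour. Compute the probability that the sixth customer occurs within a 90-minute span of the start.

Over the interval, μ = 3.4 × 1.5 = 5.1 (a 90-minute span = 1.5 hours).
The sixth arrival falls in the interval iff at least 6 events occur there: P(S_6 ≤ t) = P(N ≥ 6) = 1 − P(N ≤ 5) ≈ 0.4016.

0.4016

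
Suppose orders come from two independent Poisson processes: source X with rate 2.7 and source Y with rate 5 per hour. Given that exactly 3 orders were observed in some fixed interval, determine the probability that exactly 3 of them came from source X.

0.0431

Given the total, each event is independently from source X with probability p = λ_X/(λ_X+λ_Y) = 2.7/7.7 ≈ 0.3506.
So K ~ Binomial(3, 2.7/7.7): P(K = 3) = C(3,3) · (2.7/7.7)^3 · (5/7.7)^0 ≈ 0.0431.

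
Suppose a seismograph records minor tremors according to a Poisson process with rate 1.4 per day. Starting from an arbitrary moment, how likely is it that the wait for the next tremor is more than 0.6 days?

The wait for the next event is exponential with rate λ = 1.4 per day.
P(T > 0.6) = e^(−λt) = e^(−1.4 × 0.6) = e^(−0.84) ≈ 0.4317.

0.4317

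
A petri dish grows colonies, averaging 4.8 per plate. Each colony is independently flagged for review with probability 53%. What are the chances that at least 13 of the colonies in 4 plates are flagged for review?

0.2254

Thinning: the colonies that are flagged for review themselves form a Poisson process with rate 0.53 × 4.8 = 2.544 per plate.
Over the interval, μ = 2.544 × 4 = 10.176 (4 plates).
P(N ≥ 13) = 1 − P(N ≤ 12) ≈ 0.2254.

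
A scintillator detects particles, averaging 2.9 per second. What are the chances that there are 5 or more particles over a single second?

0.1682

With mean μ = 2.9 per second,
P(N ≥ 5) = 1 − P(N ≤ 4) = 1 − Σ_{j=0}^{4} e^(−μ) μ^j/j! ≈ 0.1682.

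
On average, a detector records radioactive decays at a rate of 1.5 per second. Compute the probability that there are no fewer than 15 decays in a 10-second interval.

0.5343

Over the interval, μ = 1.5 × 10 = 15 (a 10-second interval = 10 seconds).
P(N ≥ 15) = 1 − P(N ≤ 14) = 1 − Σ_{j=0}^{14} e^(−μ) μ^j/j! ≈ 0.5343.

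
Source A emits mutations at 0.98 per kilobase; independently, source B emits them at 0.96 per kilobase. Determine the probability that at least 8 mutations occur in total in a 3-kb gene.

0.2316

Independent Poisson processes superpose: combined rate λ = 0.98 + 0.96 = 1.94 per kilobase.
Over the interval, μ = 1.94 × 3 = 5.82 (a 3-kb gene = 3 kilobases).
P(N ≥ 8) = 1 − P(N ≤ 7) ≈ 0.2316.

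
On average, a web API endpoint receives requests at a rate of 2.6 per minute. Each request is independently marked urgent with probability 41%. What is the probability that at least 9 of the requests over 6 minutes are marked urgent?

0.1962

Thinning: the requests that are marked urgent themselves form a Poisson process with rate 0.41 × 2.6 = 1.066 per minute.
Over the interval, μ = 1.066 × 6 = 6.396 (6 minutes).
P(N ≥ 9) = 1 − P(N ≤ 8) ≈ 0.1962.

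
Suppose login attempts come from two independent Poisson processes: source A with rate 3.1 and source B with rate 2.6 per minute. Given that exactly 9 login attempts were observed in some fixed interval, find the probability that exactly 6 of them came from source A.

Given the total, each event is independently from source A with probability p = λ_A/(λ_A+λ_B) = 3.1/5.7 ≈ 0.5439.
So K ~ Binomial(9, 3.1/5.7): P(K = 6) = C(9,6) · (3.1/5.7)^6 · (2.6/5.7)^3 ≈ 0.2063.

0.2063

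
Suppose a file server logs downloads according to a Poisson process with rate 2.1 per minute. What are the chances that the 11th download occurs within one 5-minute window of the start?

0.4793

Over the interval, μ = 2.1 × 5 = 10.5 (a 5-minute window = 5 minutes).
The 11th arrival falls in the interval iff at least 11 events occur there: P(S_11 ≤ t) = P(N ≥ 11) = 1 − P(N ≤ 10) ≈ 0.4793.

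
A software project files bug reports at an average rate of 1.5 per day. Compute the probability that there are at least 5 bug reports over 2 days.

Over the interval, μ = 1.5 × 2 = 3 (2 days).
P(N ≥ 5) = 1 − P(N ≤ 4) = 1 − Σ_{j=0}^{4} e^(−μ) μ^j/j! ≈ 0.1847.

0.1847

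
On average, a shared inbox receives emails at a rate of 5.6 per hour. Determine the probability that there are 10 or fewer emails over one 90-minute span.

Over the interval, μ = 5.6 × 1.5 = 8.4 (a 90-minute span = 1.5 hours).
P(N ≤ 10) = Σ_{j=0}^{10} e^(−μ) μ^j/j! ≈ 0.7743.

0.7743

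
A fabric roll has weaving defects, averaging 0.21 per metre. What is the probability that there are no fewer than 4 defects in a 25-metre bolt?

0.7683

Over the interval, μ = 0.21 × 25 = 5.25 (a 25-metre bolt = 25 metres).
P(N ≥ 4) = 1 − P(N ≤ 3) = 1 − Σ_{j=0}^{3} e^(−μ) μ^j/j! ≈ 0.7683.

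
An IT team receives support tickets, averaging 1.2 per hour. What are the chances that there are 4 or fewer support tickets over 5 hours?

Over the interval, μ = 1.2 × 5 = 6 (5 hours).
P(N ≤ 4) = Σ_{j=0}^{4} e^(−μ) μ^j/j! ≈ 0.2851.

0.2851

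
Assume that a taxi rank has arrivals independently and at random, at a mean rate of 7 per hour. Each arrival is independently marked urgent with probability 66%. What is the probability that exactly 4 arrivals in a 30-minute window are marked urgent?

Thinning: the arrivals that are marked urgent themselves form a Poisson process with rate 0.66 × 7 = 4.62 per hour.
Over the interval, μ = 4.62 × 0.5 = 2.31 (a 30-minute window = 0.5 hours).
P(N = 4) = e^(−2.31) · 2.31^4/4! ≈ 0.1178.

0.1178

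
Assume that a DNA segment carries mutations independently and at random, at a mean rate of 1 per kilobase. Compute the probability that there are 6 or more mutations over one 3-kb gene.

Over the interval, μ = 1 × 3 = 3 (a 3-kb gene = 3 kilobases).
P(N ≥ 6) = 1 − P(N ≤ 5) = 1 − Σ_{j=0}^{5} e^(−μ) μ^j/j! ≈ 0.0839.

0.0839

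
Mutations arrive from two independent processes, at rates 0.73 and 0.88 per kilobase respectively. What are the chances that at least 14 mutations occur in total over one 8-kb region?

0.4138

Independent Poisson processes superpose: combined rate λ = 0.73 + 0.88 = 1.61 per kilobase.
Over the interval, μ = 1.61 × 8 = 12.88 (an 8-kb region = 8 kilobases).
P(N ≥ 14) = 1 − P(N ≤ 13) ≈ 0.4138.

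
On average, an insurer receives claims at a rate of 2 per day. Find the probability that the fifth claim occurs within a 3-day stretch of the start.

Over the interval, μ = 2 × 3 = 6 (a 3-day stretch = 3 days).
The fifth arrival falls in the interval iff at least 5 events occur there: P(S_5 ≤ t) = P(N ≥ 5) = 1 − P(N ≤ 4) ≈ 0.7149.

0.7149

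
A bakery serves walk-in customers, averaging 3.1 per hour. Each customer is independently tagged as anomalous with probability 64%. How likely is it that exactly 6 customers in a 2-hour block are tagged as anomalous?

Thinning: the customers that are tagged as anomalous themselves form a Poisson process with rate 0.64 × 3.1 = 1.984 per hour.
Over the interval, μ = 1.984 × 2 = 3.968 (a 2-hour block = 2 hours).
P(N = 6) = e^(−3.968) · 3.968^6/6! ≈ 0.1025.

0.1025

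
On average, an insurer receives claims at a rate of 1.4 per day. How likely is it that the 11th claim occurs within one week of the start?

0.3920

Over the interval, μ = 1.4 × 7 = 9.8 (a week = 7 days).
The 11th arrival falls in the interval iff at least 11 events occur there: P(S_11 ≤ t) = P(N ≥ 11) = 1 − P(N ≤ 10) ≈ 0.3920.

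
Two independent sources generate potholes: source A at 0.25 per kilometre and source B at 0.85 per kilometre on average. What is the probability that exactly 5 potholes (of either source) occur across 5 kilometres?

0.1714

Independent Poisson processes superpose: combined rate λ = 0.25 + 0.85 = 1.1 per kilometre.
Over the interval, μ = 1.1 × 5 = 5.5 (5 kilometres).
P(N = 5) = e^(−5.5) · 5.5^5/5! ≈ 0.1714.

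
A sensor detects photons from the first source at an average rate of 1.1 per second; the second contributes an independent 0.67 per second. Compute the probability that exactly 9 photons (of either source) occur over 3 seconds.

0.0457

Independent Poisson processes superpose: combined rate λ = 1.1 + 0.67 = 1.77 per second.
Over the interval, μ = 1.77 × 3 = 5.31 (3 seconds).
P(N = 9) = e^(−5.31) · 5.31^9/9! ≈ 0.0457.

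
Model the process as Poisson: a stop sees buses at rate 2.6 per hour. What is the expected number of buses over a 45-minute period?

E[N] = λt = 2.6 × 0.75 = 1.95 (a 45-minute period = 0.75 hours).

1.95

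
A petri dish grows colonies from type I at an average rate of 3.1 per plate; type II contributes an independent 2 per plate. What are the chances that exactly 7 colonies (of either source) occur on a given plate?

0.1086

Independent Poisson processes superpose: combined rate λ = 3.1 + 2 = 5.1 per plate.
So μ = 5.1.
P(N = 7) = e^(−5.1) · 5.1^7/7! ≈ 0.1086.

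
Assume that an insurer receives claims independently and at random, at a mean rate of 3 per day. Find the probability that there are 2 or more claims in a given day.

With mean μ = 3 per day,
P(N ≥ 2) = 1 − P(N ≤ 1) = 1 − Σ_{j=0}^{1} e^(−μ) μ^j/j! ≈ 0.8009.

0.8009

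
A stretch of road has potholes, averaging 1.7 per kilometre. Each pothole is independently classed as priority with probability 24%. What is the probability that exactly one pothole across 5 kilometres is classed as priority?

0.2653

Thinning: the potholes that are classed as priority themselves form a Poisson process with rate 0.24 × 1.7 = 0.408 per kilometre.
Over the interval, μ = 0.408 × 5 = 2.04 (5 kilometres).
P(N = 1) = e^(−2.04) · 2.04^1/1! ≈ 0.2653.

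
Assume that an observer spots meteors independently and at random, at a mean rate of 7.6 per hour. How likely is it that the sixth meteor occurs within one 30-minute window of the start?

Over the interval, μ = 7.6 × 0.5 = 3.8 (a 30-minute window = 0.5 hours).
The sixth arrival falls in the interval iff at least 6 events occur there: P(S_6 ≤ t) = P(N ≥ 6) = 1 − P(N ≤ 5) ≈ 0.1844.

0.1844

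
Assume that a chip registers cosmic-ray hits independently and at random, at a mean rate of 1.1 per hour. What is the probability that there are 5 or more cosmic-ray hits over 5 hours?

Over the interval, μ = 1.1 × 5 = 5.5 (5 hours).
P(N ≥ 5) = 1 − P(N ≤ 4) = 1 − Σ_{j=0}^{4} e^(−μ) μ^j/j! ≈ 0.6425.

0.6425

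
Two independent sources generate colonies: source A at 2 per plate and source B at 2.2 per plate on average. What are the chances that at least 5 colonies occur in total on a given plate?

Independent Poisson processes superpose: combined rate λ = 2 + 2.2 = 4.2 per plate.
So μ = 4.2.
P(N ≥ 5) = 1 − P(N ≤ 4) ≈ 0.4102.

0.4102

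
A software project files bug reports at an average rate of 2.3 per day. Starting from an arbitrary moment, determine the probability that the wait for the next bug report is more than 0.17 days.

0.6764

The wait for the next event is exponential with rate λ = 2.3 per day.
P(T > 0.17) = e^(−λt) = e^(−2.3 × 0.17) = e^(−0.391) ≈ 0.6764.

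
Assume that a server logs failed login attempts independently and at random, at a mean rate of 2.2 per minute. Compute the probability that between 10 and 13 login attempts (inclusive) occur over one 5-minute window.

0.4408

Over the interval, μ = 2.2 × 5 = 11 (a 5-minute window = 5 minutes).
P(10 ≤ N ≤ 13) = Σ_{j=10}^{13} e^(−11) · 11^j/j! ≈ 0.4408.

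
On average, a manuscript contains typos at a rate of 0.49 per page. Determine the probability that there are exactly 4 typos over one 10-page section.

0.1789

Over the interval, μ = 0.49 × 10 = 4.9 (a 10-page section = 10 pages).
P(N = 4) = e^(−μ) μ^4/4! = e^(−4.9) · 4.9^4/24 ≈ 0.1789.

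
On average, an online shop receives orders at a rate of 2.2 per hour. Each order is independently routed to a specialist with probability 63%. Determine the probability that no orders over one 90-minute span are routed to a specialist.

0.1251

Thinning: the orders that are routed to a specialist themselves form a Poisson process with rate 0.63 × 2.2 = 1.386 per hour.
Over the interval, μ = 1.386 × 1.5 = 2.079 (a 90-minute span = 1.5 hours).
P(N = 0) = e^(−2.079) · 2.079^0/0! ≈ 0.1251.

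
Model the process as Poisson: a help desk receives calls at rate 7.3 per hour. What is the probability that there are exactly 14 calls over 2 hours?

0.1047

Over the interval, μ = 7.3 × 2 = 14.6 (2 hours).
P(N = 14) = e^(−μ) μ^14/14! = e^(−14.6) · 14.6^14/87178291200 ≈ 0.1047.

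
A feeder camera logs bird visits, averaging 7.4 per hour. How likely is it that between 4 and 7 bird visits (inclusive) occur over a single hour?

0.4762

With mean μ = 7.4 per hour,
P(4 ≤ N ≤ 7) = Σ_{j=4}^{7} e^(−7.4) · 7.4^j/j! ≈ 0.4762.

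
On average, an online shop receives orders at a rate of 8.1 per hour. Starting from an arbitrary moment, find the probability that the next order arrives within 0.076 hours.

Inter-arrival times are exponential with rate λ = 8.1 per hour.
P(T ≤ 0.076) = 1 − e^(−λt) = 1 − e^(−8.1 × 0.076) = 1 − e^(−0.6156) ≈ 0.4597.

0.4597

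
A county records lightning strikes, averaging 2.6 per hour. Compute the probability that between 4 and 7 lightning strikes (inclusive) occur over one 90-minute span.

Over the interval, μ = 2.6 × 1.5 = 3.9 (a 90-minute span = 1.5 hours).
P(4 ≤ N ≤ 7) = Σ_{j=4}^{7} e^(−3.9) · 3.9^j/j! ≈ 0.5014.

0.5014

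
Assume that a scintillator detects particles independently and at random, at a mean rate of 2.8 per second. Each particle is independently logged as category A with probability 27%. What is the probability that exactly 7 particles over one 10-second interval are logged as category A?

0.1459

Thinning: the particles that are logged as category A themselves form a Poisson process with rate 0.27 × 2.8 = 0.756 per second.
Over the interval, μ = 0.756 × 10 = 7.56 (a 10-second interval = 10 seconds).
P(N = 7) = e^(−7.56) · 7.56^7/7! ≈ 0.1459.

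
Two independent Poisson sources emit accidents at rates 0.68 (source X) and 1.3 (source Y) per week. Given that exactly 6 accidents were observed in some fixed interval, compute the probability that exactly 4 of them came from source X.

Given the total, each event is independently from source X with probability p = λ_X/(λ_X+λ_Y) = 0.68/1.98 ≈ 0.3434.
So K ~ Binomial(6, 0.68/1.98): P(K = 4) = C(6,4) · (0.68/1.98)^4 · (1.3/1.98)^2 ≈ 0.0900.

0.0900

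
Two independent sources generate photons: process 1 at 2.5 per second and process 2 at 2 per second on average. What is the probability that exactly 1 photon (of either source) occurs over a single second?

Independent Poisson processes superpose: combined rate λ = 2.5 + 2 = 4.5 per second.
So μ = 4.5.
P(N = 1) = e^(−4.5) · 4.5^1/1! ≈ 0.0500.

0.0500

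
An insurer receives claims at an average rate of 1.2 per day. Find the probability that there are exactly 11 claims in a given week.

0.0828

Over the interval, μ = 1.2 × 7 = 8.4 (a week = 7 days).
P(N = 11) = e^(−μ) μ^11/11! = e^(−8.4) · 8.4^11/39916800 ≈ 0.0828.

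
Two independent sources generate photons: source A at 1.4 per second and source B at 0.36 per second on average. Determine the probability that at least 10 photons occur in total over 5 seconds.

0.3863

Independent Poisson processes superpose: combined rate λ = 1.4 + 0.36 = 1.76 per second.
Over the interval, μ = 1.76 × 5 = 8.8 (5 seconds).
P(N ≥ 10) = 1 − P(N ≤ 9) ≈ 0.3863.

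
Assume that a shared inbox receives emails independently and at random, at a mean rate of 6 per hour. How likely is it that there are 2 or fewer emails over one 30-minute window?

0.4232

Over the interval, μ = 6 × 0.5 = 3 (a 30-minute window = 0.5 hours).
P(N ≤ 2) = Σ_{j=0}^{2} e^(−μ) μ^j/j! ≈ 0.4232.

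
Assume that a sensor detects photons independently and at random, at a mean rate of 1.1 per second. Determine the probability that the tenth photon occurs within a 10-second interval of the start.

Over the interval, μ = 1.1 × 10 = 11 (a 10-second interval = 10 seconds).
The tenth arrival falls in the interval iff at least 10 events occur there: P(S_10 ≤ t) = P(N ≥ 10) = 1 − P(N ≤ 9) ≈ 0.6595.

0.6595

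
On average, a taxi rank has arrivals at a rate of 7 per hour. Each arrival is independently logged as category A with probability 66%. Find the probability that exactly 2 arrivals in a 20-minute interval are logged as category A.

Thinning: the arrivals that are logged as category A themselves form a Poisson process with rate 0.66 × 7 = 4.62 per hour.
Over the interval, μ = 4.62 × 1/3 = 1.54 (a 20-minute interval = 1/3 hours).
P(N = 2) = e^(−1.54) · 1.54^2/2! ≈ 0.2542.

0.2542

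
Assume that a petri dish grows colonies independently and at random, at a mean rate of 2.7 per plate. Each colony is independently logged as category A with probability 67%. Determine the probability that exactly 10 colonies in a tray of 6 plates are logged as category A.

0.1209

Thinning: the colonies that are logged as category A themselves form a Poisson process with rate 0.67 × 2.7 = 1.809 per plate.
Over the interval, μ = 1.809 × 6 = 10.854 (a tray of 6 plates = 6 plates).
P(N = 10) = e^(−10.854) · 10.854^10/10! ≈ 0.1209.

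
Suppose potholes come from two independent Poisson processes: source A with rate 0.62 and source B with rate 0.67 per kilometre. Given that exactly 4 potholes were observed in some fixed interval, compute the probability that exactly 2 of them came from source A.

Given the total, each event is independently from source A with probability p = λ_A/(λ_A+λ_B) = 0.62/1.29 ≈ 0.4806.
So K ~ Binomial(4, 0.62/1.29): P(K = 2) = C(4,2) · (0.62/1.29)^2 · (0.67/1.29)^2 ≈ 0.3739.

0.3739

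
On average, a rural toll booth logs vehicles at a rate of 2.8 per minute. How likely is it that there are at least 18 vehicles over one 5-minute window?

Over the interval, μ = 2.8 × 5 = 14 (a 5-minute window = 5 minutes).
P(N ≥ 18) = 1 − P(N ≤ 17) = 1 − Σ_{j=0}^{17} e^(−μ) μ^j/j! ≈ 0.1728.

0.1728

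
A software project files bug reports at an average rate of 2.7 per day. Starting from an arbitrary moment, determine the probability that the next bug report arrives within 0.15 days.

0.3330

Inter-arrival times are exponential with rate λ = 2.7 per day.
P(T ≤ 0.15) = 1 − e^(−λt) = 1 − e^(−2.7 × 0.15) = 1 − e^(−0.405) ≈ 0.3330.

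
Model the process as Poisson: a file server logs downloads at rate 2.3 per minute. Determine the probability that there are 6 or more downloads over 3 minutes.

Over the interval, μ = 2.3 × 3 = 6.9 (3 minutes).
P(N ≥ 6) = 1 − P(N ≤ 5) = 1 − Σ_{j=0}^{5} e^(−μ) μ^j/j! ≈ 0.6863.

0.6863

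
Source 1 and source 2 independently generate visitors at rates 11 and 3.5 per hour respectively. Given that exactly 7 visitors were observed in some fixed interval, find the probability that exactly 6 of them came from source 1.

Given the total, each event is independently from source 1 with probability p = λ_1/(λ_1+λ_2) = 11/14.5 ≈ 0.7586.
So K ~ Binomial(7, 11/14.5): P(K = 6) = C(7,6) · (11/14.5)^6 · (3.5/14.5)^1 ≈ 0.3221.

0.3221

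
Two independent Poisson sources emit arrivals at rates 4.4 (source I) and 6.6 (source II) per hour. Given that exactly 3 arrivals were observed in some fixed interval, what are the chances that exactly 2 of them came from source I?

Given the total, each event is independently from source I with probability p = λ_I/(λ_I+λ_II) = 4.4/11 = 0.4000.
So K ~ Binomial(3, 4.4/11): P(K = 2) = C(3,2) · (4.4/11)^2 · (6.6/11)^1 ≈ 0.2880.

0.2880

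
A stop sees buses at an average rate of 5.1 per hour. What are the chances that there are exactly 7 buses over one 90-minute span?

Over the interval, μ = 5.1 × 1.5 = 7.65 (a 90-minute span = 1.5 hours).
P(N = 7) = e^(−μ) μ^7/7! = e^(−7.65) · 7.65^7/5040 ≈ 0.1448.

0.1448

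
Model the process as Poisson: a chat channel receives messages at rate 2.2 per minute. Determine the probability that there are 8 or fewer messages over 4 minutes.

Over the interval, μ = 2.2 × 4 = 8.8 (4 minutes).
P(N ≤ 8) = Σ_{j=0}^{8} e^(−μ) μ^j/j! ≈ 0.4823.

0.4823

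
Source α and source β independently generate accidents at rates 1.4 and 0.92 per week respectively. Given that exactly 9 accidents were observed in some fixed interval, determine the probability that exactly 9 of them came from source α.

Given the total, each event is independently from source α with probability p = λ_α/(λ_α+λ_β) = 1.4/2.32 ≈ 0.6034.
So K ~ Binomial(9, 1.4/2.32): P(K = 9) = C(9,9) · (1.4/2.32)^9 · (0.92/2.32)^0 ≈ 0.0106.

0.0106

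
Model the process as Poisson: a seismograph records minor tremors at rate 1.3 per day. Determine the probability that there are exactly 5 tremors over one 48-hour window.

Over the interval, μ = 1.3 × 2 = 2.6 (a 48-hour window = 2 days).
P(N = 5) = e^(−μ) μ^5/5! = e^(−2.6) · 2.6^5/120 ≈ 0.0735.

0.0735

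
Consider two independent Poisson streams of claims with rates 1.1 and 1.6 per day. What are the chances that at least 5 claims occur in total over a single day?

Independent Poisson processes superpose: combined rate λ = 1.1 + 1.6 = 2.7 per day.
So μ = 2.7.
P(N ≥ 5) = 1 − P(N ≤ 4) ≈ 0.1371.

0.1371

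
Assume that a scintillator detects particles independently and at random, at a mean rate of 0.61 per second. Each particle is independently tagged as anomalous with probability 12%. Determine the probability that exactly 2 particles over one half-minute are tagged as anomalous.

0.2682

Thinning: the particles that are tagged as anomalous themselves form a Poisson process with rate 0.12 × 0.61 = 0.0732 per second.
Over the interval, μ = 0.0732 × 30 = 2.196 (a half-minute = 30 seconds).
P(N = 2) = e^(−2.196) · 2.196^2/2! ≈ 0.2682.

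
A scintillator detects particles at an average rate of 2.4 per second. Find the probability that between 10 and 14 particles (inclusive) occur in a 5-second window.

Over the interval, μ = 2.4 × 5 = 12 (a 5-second window = 5 seconds).
P(10 ≤ N ≤ 14) = Σ_{j=10}^{14} e^(−12) · 12^j/j! ≈ 0.5296.

0.5296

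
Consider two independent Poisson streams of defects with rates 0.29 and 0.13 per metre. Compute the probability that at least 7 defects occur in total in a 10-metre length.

Independent Poisson processes superpose: combined rate λ = 0.29 + 0.13 = 0.42 per metre.
Over the interval, μ = 0.42 × 10 = 4.2 (a 10-metre length = 10 metres).
P(N ≥ 7) = 1 − P(N ≤ 6) ≈ 0.1325.

0.1325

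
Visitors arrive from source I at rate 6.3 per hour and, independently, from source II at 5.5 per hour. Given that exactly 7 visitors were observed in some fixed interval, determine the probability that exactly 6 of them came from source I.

0.0756

Given the total, each event is independently from source I with probability p = λ_I/(λ_I+λ_II) = 6.3/11.8 ≈ 0.5339.
So K ~ Binomial(7, 6.3/11.8): P(K = 6) = C(7,6) · (6.3/11.8)^6 · (5.5/11.8)^1 ≈ 0.0756.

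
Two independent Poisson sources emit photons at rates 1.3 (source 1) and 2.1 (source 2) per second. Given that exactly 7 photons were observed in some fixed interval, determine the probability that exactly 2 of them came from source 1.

0.2760

Given the total, each event is independently from source 1 with probability p = λ_1/(λ_1+λ_2) = 1.3/3.4 ≈ 0.3824.
So K ~ Binomial(7, 1.3/3.4): P(K = 2) = C(7,2) · (1.3/3.4)^2 · (2.1/3.4)^5 ≈ 0.2760.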